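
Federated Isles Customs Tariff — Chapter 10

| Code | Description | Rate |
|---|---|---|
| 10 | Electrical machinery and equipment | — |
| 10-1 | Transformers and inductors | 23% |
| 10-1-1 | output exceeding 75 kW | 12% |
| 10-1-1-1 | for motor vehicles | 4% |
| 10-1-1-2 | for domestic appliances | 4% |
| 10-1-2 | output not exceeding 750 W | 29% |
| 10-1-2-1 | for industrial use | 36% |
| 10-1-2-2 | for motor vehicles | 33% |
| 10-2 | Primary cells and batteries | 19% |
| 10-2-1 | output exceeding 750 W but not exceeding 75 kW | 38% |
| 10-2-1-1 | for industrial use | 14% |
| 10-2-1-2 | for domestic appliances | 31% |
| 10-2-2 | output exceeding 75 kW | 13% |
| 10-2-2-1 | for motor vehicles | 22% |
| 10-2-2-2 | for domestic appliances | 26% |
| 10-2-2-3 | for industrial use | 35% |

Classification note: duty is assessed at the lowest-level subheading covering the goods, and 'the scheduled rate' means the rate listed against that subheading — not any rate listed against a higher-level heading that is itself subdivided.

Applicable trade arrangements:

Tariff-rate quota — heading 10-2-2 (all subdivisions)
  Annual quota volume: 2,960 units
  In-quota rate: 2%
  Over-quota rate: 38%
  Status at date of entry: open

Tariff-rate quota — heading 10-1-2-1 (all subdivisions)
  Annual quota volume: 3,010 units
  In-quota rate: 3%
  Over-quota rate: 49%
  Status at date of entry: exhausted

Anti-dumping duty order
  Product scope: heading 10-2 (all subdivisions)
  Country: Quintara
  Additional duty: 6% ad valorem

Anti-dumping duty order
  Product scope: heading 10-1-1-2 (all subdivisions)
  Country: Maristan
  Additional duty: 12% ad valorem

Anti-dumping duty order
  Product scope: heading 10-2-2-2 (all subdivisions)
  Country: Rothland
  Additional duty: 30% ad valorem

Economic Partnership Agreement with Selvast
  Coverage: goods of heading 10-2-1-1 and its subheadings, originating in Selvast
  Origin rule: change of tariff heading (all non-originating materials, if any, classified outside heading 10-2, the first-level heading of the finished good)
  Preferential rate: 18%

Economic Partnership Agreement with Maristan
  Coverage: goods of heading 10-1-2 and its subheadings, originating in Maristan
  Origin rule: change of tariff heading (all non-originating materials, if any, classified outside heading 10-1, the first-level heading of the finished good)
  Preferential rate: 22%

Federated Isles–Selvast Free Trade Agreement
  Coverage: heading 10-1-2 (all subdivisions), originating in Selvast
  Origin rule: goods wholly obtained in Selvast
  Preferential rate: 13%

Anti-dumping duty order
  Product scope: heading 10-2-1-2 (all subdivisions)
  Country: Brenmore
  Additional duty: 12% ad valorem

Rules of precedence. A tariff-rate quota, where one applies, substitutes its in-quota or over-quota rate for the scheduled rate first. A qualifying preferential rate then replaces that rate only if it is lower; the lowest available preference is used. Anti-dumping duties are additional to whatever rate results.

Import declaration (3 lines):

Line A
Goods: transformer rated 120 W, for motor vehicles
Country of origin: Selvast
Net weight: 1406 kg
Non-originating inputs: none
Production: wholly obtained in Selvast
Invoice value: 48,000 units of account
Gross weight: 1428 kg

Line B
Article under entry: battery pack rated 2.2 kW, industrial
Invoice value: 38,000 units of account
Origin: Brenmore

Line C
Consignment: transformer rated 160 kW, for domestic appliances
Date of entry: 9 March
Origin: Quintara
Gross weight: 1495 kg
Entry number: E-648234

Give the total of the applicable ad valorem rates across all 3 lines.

31%

Line A: transformer → 10-1; rated 120 W → 10-1-2; for motor vehicles → 10-1-2-2. Scheduled 33%. Selvast agreement on 10-2-1-1: 10-1-2-2 not covered; Selvast agreement on 10-1-2: wholly obtained → 13% available; preferential 13%. → 13%.
Line B: battery pack → 10-2; rated 2.2 kW → 10-2-1; industrial → 10-2-1-1. Scheduled 14%. No special measure applies. → 14%.
Line C: transformer → 10-1; rated 160 kW → 10-1-1; for domestic appliances → 10-1-1-2. Scheduled 4%. No special measure applies. → 4%.
Sum: 13% + 14% + 4% = 31%.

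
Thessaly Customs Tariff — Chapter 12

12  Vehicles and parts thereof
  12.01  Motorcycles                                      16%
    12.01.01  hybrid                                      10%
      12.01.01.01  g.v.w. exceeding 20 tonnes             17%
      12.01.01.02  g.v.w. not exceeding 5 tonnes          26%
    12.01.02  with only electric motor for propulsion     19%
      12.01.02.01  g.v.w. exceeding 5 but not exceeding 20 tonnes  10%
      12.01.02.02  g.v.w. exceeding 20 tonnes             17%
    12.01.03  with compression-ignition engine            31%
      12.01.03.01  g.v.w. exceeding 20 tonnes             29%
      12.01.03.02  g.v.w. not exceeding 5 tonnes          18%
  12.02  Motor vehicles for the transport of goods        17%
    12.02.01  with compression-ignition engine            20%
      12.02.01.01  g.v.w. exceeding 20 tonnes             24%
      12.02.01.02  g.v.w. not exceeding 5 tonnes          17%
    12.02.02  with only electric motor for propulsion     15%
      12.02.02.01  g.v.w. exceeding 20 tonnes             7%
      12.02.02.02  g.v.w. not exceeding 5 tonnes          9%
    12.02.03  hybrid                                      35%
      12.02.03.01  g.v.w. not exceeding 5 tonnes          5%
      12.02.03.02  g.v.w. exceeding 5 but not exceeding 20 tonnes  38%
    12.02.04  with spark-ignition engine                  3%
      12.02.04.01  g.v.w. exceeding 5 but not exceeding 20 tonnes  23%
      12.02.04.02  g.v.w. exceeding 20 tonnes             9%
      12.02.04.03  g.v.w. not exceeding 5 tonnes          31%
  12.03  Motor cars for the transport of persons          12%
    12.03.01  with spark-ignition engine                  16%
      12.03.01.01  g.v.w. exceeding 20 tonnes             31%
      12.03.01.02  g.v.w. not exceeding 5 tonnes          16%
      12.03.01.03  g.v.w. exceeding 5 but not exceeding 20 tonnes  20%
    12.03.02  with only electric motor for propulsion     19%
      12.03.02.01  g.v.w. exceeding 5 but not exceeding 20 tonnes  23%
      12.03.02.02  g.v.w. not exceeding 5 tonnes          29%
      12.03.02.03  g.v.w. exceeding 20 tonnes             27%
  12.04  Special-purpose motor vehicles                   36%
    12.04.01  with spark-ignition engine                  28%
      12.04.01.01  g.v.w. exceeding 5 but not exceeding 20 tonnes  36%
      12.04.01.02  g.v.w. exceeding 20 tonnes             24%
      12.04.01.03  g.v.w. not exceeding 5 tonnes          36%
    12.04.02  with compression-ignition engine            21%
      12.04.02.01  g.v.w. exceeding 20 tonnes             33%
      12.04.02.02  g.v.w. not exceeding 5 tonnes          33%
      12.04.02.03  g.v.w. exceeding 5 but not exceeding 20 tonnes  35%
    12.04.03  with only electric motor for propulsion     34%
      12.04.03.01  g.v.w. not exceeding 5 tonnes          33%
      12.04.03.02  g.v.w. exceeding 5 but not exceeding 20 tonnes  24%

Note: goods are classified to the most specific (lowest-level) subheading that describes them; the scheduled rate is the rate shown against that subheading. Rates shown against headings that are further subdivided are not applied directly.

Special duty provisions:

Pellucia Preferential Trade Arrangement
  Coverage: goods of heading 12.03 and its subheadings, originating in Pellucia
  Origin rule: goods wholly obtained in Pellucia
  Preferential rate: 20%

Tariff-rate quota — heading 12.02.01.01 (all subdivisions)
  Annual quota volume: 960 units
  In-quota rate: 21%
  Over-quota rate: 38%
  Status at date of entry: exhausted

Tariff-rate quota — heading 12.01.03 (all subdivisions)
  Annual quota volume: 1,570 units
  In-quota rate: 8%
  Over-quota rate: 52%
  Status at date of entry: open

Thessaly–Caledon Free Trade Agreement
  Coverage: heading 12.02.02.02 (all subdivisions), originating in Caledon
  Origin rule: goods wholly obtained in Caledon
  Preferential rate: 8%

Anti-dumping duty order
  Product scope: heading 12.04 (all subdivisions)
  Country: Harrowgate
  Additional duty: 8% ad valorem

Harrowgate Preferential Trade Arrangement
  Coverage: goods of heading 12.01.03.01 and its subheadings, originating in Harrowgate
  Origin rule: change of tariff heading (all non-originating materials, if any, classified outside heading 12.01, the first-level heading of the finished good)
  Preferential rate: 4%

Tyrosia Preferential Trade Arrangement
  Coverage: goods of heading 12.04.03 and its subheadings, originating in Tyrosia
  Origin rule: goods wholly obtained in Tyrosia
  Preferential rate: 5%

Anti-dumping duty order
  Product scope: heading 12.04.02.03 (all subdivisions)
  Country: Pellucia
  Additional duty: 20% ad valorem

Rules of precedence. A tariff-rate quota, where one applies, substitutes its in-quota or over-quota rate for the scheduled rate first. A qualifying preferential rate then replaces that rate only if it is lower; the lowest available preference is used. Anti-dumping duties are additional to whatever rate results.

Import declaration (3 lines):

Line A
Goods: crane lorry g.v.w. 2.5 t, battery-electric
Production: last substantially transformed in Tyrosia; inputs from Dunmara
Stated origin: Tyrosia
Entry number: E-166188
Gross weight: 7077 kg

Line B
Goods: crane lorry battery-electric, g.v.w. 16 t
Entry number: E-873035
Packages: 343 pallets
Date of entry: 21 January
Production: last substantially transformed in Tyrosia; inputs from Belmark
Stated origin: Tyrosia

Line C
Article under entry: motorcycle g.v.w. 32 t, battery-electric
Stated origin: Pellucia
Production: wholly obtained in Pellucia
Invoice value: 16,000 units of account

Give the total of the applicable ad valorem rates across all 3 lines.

Line A: crane lorry → 12.04; battery-electric → 12.04.03; g.v.w. 2.5 t → 12.04.03.01. Scheduled 33%. Tyrosia agreement on 12.04.03: not wholly obtained. → 33%.
Line B: crane lorry → 12.04; battery-electric → 12.04.03; g.v.w. 16 t → 12.04.03.02. Scheduled 24%. Tyrosia agreement on 12.04.03: not wholly obtained. → 24%.
Line C: motorcycle → 12.01; battery-electric → 12.01.02; g.v.w. 32 t → 12.01.02.02. Scheduled 17%. Pellucia agreement on 12.03: 12.01.02.02 not covered. → 17%.
Sum: 33% + 24% + 17% = 74%.

74%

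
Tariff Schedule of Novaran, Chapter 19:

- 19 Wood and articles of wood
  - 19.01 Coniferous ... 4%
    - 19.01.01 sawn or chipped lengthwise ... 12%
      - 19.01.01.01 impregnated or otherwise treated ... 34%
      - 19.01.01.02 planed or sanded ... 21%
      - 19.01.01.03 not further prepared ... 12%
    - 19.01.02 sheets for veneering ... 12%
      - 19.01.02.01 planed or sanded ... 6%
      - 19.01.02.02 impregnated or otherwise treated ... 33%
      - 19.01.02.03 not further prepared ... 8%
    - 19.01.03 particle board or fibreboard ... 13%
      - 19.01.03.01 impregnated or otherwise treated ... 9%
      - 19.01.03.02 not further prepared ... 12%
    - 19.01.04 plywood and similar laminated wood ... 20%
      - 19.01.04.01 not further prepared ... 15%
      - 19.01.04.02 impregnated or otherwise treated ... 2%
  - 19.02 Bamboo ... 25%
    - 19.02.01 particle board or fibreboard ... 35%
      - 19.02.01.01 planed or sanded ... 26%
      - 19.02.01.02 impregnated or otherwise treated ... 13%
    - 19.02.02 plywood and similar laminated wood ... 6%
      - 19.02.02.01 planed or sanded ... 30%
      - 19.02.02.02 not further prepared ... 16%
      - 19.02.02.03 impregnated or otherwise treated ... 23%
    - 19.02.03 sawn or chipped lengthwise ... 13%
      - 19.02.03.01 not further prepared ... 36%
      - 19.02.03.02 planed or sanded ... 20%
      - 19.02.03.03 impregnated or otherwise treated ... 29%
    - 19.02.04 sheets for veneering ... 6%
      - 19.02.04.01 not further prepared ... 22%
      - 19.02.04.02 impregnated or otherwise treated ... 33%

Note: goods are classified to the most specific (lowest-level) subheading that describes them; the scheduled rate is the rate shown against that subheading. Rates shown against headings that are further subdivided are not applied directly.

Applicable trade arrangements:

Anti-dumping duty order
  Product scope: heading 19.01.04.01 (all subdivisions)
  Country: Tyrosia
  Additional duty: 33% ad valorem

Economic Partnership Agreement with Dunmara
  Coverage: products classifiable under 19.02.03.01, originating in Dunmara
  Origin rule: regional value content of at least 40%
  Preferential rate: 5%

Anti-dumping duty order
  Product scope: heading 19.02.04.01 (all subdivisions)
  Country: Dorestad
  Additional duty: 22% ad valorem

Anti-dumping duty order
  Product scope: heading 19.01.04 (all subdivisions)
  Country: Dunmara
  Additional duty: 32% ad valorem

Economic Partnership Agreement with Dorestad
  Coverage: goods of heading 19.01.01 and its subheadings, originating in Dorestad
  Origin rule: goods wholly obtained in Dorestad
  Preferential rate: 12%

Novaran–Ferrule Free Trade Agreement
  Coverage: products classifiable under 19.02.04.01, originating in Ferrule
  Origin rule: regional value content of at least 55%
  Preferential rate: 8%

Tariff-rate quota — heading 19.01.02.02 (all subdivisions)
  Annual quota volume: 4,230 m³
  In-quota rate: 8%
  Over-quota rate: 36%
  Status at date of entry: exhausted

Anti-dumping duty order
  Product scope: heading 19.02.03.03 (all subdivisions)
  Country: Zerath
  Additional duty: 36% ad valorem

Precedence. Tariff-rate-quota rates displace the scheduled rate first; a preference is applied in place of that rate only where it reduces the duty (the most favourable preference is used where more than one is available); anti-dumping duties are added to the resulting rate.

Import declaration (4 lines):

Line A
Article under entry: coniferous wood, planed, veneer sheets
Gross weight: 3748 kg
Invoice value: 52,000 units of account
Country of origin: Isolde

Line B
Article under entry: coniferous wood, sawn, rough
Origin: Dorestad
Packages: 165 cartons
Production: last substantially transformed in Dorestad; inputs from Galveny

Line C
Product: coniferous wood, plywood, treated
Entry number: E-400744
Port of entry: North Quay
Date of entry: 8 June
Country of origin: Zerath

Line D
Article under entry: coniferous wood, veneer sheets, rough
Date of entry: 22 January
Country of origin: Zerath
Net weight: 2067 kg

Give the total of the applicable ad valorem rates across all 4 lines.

28%

Line A: coniferous → 19.01; veneer sheets → 19.01.02; planed → 19.01.02.01. Scheduled 6%. No special measure applies. → 6%.
Line B: coniferous → 19.01; sawn → 19.01.01; rough → 19.01.01.03. Scheduled 12%. Dorestad agreement on 19.01.01: not wholly obtained. → 12%.
Line C: coniferous → 19.01; plywood → 19.01.04; treated → 19.01.04.02. Scheduled 2%. No special measure applies. → 2%.
Line D: coniferous → 19.01; veneer sheets → 19.01.02; rough → 19.01.02.03. Scheduled 8%. No special measure applies. → 8%.
Sum: 6% + 12% + 2% + 8% = 28%.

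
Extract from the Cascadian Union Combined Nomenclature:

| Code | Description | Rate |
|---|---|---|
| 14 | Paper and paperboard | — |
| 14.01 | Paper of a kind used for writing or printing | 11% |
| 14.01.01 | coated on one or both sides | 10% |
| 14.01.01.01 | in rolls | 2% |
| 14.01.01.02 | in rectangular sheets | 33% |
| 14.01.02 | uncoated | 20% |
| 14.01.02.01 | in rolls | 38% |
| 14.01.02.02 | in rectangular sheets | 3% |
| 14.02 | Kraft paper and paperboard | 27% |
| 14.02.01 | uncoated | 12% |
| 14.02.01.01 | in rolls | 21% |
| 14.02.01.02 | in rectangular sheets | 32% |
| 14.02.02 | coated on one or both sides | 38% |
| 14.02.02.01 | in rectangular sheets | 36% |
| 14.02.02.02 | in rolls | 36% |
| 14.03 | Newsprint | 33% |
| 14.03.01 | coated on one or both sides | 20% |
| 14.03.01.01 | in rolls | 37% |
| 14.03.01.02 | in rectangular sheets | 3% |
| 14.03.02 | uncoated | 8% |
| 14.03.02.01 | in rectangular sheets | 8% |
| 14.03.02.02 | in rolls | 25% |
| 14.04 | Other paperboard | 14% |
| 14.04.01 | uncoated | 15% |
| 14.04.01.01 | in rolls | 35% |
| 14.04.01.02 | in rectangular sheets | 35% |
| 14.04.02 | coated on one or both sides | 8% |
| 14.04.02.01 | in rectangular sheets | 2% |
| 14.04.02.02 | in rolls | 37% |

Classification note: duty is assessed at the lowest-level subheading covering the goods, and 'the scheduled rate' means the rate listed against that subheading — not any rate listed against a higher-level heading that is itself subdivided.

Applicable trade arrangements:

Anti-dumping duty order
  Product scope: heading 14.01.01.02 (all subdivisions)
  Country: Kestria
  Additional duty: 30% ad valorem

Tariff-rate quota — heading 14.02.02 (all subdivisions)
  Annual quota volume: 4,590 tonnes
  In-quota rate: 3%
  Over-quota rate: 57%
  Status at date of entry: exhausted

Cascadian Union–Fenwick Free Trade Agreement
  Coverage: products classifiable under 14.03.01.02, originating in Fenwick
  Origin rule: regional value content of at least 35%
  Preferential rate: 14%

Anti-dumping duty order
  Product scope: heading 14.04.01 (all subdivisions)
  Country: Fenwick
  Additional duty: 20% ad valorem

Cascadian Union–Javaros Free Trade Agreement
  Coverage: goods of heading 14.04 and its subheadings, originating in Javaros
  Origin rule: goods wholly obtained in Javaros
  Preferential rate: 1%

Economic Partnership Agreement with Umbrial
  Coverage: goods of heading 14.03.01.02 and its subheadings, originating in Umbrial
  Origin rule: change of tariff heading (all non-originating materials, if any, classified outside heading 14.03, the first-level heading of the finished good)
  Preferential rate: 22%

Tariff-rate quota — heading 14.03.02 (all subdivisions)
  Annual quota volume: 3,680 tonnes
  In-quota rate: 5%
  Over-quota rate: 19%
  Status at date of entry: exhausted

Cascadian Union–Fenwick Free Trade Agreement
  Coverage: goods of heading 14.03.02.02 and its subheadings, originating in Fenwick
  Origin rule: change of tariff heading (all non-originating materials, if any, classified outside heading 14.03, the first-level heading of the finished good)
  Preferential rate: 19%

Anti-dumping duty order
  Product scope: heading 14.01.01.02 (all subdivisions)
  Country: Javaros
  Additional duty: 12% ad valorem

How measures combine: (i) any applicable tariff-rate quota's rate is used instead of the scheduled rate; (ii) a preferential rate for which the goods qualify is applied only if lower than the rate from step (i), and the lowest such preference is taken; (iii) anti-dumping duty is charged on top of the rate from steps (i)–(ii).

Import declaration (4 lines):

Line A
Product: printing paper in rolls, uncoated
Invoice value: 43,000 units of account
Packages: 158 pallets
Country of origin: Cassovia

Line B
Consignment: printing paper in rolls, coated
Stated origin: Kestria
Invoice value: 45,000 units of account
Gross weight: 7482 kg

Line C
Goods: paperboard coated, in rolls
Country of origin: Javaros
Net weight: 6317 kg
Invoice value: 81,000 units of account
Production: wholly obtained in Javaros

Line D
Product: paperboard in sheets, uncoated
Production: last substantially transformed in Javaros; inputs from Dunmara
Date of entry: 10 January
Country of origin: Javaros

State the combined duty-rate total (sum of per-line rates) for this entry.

Line A: printing paper → 14.01; uncoated → 14.01.02; in rolls → 14.01.02.01. Scheduled 38%. No special measure applies. → 38%.
Line B: printing paper → 14.01; coated → 14.01.01; in rolls → 14.01.01.01. Scheduled 2%. No special measure applies. → 2%.
Line C: paperboard → 14.04; coated → 14.04.02; in rolls → 14.04.02.02. Scheduled 37%. Javaros agreement on 14.04: wholly obtained → 1% available; preferential 1%. → 1%.
Line D: paperboard → 14.04; uncoated → 14.04.01; in sheets → 14.04.01.02. Scheduled 35%. Javaros agreement on 14.04: not wholly obtained. → 35%.
Sum: 38% + 2% + 1% + 35% = 76%.

76%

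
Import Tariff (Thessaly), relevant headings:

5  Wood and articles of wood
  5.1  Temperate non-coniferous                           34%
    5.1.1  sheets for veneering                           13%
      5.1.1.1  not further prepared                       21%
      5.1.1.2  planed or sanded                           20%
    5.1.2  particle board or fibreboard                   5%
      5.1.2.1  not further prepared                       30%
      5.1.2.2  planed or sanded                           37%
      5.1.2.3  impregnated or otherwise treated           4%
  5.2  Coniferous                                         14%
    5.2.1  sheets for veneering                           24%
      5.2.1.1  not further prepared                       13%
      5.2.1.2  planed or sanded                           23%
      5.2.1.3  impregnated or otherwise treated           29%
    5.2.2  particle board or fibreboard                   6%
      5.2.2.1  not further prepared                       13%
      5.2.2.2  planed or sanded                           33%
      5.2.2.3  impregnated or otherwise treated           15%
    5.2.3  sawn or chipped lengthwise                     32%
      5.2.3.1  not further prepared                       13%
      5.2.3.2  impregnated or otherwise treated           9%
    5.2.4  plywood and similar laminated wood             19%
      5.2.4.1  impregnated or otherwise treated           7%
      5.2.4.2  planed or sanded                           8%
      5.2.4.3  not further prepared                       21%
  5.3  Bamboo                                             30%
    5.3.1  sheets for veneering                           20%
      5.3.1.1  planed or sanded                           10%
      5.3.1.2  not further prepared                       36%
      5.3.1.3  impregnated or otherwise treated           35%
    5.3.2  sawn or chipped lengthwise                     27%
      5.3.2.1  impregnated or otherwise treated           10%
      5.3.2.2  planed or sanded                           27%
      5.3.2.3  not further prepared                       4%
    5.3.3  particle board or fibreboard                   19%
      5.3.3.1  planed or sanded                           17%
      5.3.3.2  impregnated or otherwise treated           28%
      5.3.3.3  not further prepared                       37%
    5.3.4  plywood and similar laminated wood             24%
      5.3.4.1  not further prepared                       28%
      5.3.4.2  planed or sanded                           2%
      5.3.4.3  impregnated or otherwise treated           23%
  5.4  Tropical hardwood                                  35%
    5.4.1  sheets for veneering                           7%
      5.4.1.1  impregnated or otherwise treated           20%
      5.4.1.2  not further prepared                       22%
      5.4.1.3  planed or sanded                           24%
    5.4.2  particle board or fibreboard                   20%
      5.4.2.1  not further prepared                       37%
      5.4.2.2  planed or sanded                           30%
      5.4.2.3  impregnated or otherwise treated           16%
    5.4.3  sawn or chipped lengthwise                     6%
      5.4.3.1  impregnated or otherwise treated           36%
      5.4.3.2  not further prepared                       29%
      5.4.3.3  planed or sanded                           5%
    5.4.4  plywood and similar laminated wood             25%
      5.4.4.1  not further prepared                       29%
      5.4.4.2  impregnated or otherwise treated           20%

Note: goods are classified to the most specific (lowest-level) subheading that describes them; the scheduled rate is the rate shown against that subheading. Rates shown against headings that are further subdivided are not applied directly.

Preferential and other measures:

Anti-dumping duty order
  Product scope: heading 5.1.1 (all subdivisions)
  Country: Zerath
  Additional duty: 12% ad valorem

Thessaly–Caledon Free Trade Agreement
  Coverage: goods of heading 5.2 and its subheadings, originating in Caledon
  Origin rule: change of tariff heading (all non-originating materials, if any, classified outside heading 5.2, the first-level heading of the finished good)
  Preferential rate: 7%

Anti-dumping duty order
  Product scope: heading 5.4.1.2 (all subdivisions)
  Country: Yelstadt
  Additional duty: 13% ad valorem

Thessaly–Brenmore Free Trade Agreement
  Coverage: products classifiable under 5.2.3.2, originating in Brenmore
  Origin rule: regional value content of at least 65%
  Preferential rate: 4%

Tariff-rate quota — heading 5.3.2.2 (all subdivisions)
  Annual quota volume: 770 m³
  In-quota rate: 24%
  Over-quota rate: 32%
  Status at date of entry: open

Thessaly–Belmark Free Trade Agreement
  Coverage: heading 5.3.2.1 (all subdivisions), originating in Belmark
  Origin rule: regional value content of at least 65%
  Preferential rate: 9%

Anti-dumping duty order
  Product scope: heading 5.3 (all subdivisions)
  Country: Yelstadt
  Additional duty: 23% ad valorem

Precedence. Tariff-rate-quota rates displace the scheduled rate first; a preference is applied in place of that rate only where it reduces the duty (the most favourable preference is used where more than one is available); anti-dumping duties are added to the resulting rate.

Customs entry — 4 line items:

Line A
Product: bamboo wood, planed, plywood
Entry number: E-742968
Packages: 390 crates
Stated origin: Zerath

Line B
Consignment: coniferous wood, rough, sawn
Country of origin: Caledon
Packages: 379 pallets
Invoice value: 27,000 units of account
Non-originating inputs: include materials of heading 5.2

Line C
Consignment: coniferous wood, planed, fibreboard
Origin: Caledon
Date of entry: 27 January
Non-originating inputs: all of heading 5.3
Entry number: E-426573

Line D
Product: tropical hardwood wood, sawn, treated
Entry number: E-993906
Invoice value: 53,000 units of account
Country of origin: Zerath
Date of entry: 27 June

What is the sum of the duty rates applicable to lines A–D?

Line A: bamboo → 5.3; plywood → 5.3.4; planed → 5.3.4.2. Scheduled 2%. No special measure applies. → 2%.
Line B: coniferous → 5.2; sawn → 5.2.3; rough → 5.2.3.1. Scheduled 13%. Caledon agreement on 5.2: CTH not met. → 13%.
Line C: coniferous → 5.2; fibreboard → 5.2.2; planed → 5.2.2.2. Scheduled 33%. Caledon agreement on 5.2: CTH met → 7% available; preferential 7%. → 7%.
Line D: tropical hardwood → 5.4; sawn → 5.4.3; treated → 5.4.3.1. Scheduled 36%. No special measure applies. → 36%.
Sum: 2% + 13% + 7% + 36% = 58%.

58%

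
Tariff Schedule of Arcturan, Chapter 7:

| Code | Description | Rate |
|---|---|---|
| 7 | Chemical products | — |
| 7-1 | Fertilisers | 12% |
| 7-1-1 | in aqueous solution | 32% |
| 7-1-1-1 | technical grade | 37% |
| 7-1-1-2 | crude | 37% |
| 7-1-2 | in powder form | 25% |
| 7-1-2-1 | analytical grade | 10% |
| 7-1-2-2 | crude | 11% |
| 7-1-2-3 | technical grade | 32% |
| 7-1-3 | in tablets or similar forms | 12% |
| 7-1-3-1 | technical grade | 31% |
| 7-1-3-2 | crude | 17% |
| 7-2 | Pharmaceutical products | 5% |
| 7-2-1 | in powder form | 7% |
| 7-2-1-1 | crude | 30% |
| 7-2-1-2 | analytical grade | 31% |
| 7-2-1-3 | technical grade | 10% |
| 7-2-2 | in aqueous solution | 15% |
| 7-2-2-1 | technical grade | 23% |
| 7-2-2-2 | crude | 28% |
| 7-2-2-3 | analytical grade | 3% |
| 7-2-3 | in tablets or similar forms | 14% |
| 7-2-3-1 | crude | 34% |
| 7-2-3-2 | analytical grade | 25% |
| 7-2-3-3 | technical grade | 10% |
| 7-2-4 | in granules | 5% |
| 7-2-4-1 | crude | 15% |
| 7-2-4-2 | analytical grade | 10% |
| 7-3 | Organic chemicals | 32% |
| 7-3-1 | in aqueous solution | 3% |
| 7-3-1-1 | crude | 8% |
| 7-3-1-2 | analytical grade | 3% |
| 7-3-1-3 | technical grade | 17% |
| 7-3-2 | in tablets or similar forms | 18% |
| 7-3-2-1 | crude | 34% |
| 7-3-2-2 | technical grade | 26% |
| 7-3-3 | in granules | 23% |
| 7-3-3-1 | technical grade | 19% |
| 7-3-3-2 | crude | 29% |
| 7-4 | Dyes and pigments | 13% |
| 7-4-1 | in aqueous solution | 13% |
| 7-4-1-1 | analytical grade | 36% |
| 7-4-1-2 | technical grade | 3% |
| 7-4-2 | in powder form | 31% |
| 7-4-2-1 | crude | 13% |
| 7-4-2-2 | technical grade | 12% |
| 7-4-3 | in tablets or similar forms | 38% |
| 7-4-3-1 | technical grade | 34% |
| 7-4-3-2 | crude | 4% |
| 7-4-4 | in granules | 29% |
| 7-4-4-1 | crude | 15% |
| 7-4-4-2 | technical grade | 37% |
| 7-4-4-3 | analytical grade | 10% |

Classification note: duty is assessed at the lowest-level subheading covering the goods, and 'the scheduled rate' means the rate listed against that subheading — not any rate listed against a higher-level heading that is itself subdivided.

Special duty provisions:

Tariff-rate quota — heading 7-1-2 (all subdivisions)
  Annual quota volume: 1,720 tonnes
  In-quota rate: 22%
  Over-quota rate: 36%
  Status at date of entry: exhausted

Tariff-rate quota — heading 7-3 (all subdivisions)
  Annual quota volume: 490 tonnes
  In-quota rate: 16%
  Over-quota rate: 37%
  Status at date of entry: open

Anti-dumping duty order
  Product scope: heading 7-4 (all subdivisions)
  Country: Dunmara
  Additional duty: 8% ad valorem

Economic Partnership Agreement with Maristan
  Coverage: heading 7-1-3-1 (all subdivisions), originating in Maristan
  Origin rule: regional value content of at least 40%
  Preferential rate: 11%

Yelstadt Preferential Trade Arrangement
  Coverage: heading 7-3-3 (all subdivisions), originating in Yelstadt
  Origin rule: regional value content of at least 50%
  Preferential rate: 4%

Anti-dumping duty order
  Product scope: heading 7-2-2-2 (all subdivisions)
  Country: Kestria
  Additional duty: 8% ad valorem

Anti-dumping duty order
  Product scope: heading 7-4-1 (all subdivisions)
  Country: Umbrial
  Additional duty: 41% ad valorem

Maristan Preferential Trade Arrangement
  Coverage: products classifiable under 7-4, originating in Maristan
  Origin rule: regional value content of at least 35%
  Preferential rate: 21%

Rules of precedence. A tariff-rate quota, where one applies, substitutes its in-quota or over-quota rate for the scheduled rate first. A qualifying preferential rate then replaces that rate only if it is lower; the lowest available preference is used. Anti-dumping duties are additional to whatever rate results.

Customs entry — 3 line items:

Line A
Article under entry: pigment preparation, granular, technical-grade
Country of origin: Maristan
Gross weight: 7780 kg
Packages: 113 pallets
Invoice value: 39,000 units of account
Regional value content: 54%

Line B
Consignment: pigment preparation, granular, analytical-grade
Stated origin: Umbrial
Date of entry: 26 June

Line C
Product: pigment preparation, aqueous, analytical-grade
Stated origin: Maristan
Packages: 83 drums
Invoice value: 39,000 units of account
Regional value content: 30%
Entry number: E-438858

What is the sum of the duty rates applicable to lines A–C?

Line A: pigment → 7-4; granular → 7-4-4; technical-grade → 7-4-4-2. Scheduled 37%. Maristan agreement on 7-1-3-1: 7-4-4-2 not covered; Maristan agreement on 7-4: RVC ≥ 35% → 21% available; preferential 21%. → 21%.
Line B: pigment → 7-4; granular → 7-4-4; analytical-grade → 7-4-4-3. Scheduled 10%. No special measure applies. → 10%.
Line C: pigment → 7-4; aqueous → 7-4-1; analytical-grade → 7-4-1-1. Scheduled 36%. Maristan agreement on 7-1-3-1: 7-4-1-1 not covered; Maristan agreement on 7-4: RVC < 35%. → 36%.
Sum: 21% + 10% + 36% = 67%.

67%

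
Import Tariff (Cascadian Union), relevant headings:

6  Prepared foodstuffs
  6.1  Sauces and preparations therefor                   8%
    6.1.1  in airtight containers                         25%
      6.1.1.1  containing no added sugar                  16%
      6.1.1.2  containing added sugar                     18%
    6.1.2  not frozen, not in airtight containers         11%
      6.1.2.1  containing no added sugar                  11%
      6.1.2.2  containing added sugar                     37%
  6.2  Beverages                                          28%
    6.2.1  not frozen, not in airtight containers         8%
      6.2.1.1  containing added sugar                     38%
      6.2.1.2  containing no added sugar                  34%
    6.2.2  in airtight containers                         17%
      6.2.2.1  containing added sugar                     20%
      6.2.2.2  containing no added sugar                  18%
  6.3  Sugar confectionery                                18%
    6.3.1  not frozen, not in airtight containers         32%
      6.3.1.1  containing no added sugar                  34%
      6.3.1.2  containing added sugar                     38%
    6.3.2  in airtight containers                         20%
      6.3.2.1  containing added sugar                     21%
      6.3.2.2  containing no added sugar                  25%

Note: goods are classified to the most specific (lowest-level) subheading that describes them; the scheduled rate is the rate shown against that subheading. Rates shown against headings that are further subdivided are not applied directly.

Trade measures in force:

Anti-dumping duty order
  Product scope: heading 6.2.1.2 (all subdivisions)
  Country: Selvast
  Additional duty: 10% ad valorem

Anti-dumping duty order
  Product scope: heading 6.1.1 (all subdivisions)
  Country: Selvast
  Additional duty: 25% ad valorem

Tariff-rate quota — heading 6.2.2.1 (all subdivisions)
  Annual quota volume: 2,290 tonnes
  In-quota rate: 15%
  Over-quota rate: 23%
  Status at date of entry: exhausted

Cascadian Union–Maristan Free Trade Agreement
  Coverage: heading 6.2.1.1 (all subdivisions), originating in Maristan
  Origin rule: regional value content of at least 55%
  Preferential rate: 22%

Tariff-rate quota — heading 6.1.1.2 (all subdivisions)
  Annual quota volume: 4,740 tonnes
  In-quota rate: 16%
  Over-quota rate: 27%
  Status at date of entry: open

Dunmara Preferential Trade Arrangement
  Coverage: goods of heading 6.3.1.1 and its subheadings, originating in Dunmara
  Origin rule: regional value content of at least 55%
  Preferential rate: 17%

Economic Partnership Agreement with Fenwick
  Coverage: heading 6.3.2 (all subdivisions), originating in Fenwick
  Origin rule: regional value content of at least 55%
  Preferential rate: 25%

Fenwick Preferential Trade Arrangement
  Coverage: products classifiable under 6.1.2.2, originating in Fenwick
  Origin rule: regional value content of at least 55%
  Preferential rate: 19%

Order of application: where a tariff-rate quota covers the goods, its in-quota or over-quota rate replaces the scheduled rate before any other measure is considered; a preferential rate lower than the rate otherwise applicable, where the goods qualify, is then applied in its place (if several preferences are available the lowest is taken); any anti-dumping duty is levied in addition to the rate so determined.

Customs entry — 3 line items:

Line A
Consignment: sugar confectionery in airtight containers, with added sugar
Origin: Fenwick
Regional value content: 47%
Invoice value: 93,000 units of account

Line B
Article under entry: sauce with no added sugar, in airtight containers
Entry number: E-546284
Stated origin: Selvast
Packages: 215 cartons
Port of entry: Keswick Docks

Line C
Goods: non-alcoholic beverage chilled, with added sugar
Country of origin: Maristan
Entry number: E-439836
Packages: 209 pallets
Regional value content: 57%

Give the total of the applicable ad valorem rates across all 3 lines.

84%

Line A: sugar confectionery → 6.3; in airtight containers → 6.3.2; with added sugar → 6.3.2.1. Scheduled 21%. Fenwick agreement on 6.3.2: RVC < 55%; Fenwick agreement on 6.1.2.2: 6.3.2.1 not covered. → 21%.
Line B: sauce → 6.1; in airtight containers → 6.1.1; with no added sugar → 6.1.1.1. Scheduled 16%. anti-dumping (Selvast, 6.1.1): +25%; total 16% + 25% = 41%. → 41%.
Line C: non-alcoholic beverage → 6.2; chilled → 6.2.1; with added sugar → 6.2.1.1. Scheduled 38%. Maristan agreement on 6.2.1.1: RVC ≥ 55% → 22% available; preferential 22%. → 22%.
Sum: 21% + 41% + 22% = 84%.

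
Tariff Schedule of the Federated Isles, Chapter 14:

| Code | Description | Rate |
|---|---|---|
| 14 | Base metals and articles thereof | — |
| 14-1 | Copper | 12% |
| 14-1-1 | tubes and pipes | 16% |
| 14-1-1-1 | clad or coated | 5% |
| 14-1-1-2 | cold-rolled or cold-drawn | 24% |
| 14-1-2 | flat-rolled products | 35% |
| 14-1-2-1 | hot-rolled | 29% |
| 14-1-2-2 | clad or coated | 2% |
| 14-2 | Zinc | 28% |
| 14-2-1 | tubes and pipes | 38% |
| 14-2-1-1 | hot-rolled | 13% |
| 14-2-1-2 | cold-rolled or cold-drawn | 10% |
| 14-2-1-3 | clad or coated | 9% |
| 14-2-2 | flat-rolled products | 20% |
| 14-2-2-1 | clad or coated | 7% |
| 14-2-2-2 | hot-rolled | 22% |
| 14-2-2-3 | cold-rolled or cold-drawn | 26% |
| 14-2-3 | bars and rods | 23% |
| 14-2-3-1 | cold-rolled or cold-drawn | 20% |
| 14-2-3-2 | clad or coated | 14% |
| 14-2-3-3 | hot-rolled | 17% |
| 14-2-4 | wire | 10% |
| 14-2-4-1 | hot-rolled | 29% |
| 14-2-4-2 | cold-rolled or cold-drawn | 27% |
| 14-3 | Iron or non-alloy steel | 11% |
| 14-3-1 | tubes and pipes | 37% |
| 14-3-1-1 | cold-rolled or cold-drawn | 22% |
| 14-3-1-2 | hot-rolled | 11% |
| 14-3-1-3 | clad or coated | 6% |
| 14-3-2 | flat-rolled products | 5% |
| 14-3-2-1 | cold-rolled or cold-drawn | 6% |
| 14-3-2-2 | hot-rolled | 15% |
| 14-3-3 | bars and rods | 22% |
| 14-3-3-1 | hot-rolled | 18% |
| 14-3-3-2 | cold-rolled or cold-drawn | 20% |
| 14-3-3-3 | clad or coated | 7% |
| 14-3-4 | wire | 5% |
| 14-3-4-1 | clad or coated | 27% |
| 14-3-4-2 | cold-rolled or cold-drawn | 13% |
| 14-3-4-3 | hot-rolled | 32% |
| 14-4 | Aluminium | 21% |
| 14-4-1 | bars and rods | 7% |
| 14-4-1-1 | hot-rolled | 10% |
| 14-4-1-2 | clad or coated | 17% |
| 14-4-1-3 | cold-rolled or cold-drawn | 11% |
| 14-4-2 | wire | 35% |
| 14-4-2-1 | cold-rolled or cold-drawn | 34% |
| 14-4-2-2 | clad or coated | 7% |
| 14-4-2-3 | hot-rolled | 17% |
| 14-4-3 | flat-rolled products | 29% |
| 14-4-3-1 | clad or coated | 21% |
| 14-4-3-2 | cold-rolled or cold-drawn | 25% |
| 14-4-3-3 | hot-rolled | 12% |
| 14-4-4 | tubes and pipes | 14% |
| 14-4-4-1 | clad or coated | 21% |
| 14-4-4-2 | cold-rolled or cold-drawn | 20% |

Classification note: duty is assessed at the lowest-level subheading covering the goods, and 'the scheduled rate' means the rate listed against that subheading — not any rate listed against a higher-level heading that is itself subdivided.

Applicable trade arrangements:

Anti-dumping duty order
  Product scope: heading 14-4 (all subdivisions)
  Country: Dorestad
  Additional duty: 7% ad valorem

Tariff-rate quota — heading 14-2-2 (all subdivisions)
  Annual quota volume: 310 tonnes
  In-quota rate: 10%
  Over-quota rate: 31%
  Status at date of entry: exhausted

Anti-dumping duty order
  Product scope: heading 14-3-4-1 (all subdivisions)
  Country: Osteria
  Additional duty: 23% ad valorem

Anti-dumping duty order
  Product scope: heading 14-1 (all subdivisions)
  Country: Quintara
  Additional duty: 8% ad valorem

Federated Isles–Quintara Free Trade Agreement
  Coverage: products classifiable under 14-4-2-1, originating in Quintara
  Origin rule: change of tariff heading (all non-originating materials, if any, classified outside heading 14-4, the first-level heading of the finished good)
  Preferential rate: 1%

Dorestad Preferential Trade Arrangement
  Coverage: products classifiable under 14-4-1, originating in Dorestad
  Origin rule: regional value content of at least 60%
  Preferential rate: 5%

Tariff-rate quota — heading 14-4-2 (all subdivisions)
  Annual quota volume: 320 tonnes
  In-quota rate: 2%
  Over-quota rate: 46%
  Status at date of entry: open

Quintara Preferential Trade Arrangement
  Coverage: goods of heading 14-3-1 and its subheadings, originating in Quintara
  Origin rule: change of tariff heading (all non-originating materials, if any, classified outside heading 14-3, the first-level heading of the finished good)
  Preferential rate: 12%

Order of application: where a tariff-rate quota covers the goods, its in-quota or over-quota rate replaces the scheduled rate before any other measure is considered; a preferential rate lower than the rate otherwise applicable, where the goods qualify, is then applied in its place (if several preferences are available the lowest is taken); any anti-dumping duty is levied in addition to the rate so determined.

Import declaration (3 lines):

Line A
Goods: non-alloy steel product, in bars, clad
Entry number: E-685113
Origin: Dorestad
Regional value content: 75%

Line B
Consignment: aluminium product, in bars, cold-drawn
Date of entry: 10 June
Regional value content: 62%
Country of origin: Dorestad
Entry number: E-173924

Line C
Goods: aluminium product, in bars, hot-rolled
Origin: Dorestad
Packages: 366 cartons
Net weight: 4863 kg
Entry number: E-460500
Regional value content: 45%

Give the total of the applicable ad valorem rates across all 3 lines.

36%

Line A: non-alloy steel → 14-3; in bars → 14-3-3; clad → 14-3-3-3. Scheduled 7%. Dorestad agreement on 14-4-1: 14-3-3-3 not covered. → 7%.
Line B: aluminium → 14-4; in bars → 14-4-1; cold-drawn → 14-4-1-3. Scheduled 11%. Dorestad agreement on 14-4-1: RVC ≥ 60% → 5% available; preferential 5%; anti-dumping (Dorestad, 14-4): +7%; total 5% + 7% = 12%. → 12%.
Line C: aluminium → 14-4; in bars → 14-4-1; hot-rolled → 14-4-1-1. Scheduled 10%. Dorestad agreement on 14-4-1: RVC < 60%; anti-dumping (Dorestad, 14-4): +7%; total 10% + 7% = 17%. → 17%.
Sum: 7% + 12% + 17% = 36%.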